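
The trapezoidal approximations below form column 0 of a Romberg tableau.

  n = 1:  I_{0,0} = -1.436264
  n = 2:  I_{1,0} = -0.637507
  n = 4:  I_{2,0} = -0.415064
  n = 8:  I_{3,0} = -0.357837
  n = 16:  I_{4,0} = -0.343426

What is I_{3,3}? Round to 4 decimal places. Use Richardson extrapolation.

-0.3386

I_{1,1} = (4·(-0.637507) − (-1.436264)) / 3 = -0.371255
I_{2,1} = (4·(-0.415064) − (-0.637507)) / 3 = -0.340916
I_{3,1} = (4·(-0.357837) − (-0.415064)) / 3 = -0.338761
I_{2,2} = -0.340916 + (-0.340916 − (-0.371255))/15 = -0.338893
I_{3,2} = -0.338761 + (-0.338761 − (-0.340916))/15 = -0.338617
I_{3,3} = (64·(-0.338617) − (-0.338893)) / 63 = -0.338613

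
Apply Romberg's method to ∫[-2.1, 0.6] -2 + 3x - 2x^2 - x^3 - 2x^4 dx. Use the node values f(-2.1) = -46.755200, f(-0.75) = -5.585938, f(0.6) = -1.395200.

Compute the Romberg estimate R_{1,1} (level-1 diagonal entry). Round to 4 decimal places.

R_{0,0} (trapezoid, 1 panel, h=2.7000): -65.003040
R_{1,0} (trapezoid, 2 panels, h=1.3500): -40.042536
R_{1,1} = -40.042536 + (-40.042536 − (-65.003040))/3 = -31.722368

-31.7224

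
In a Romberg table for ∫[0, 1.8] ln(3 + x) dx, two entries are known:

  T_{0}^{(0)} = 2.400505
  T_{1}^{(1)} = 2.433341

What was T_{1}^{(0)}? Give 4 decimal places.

2.4251

From T_{1}^{(1)} = (4·T_{1}^{(0)} − T_{0}^{(0)})/3, solve for T_{1}^{(0)}:
4·T_{1}^{(0)} = 3·2.433341 + 2.400505 = 9.700528
T_{1}^{(0)} = 2.425132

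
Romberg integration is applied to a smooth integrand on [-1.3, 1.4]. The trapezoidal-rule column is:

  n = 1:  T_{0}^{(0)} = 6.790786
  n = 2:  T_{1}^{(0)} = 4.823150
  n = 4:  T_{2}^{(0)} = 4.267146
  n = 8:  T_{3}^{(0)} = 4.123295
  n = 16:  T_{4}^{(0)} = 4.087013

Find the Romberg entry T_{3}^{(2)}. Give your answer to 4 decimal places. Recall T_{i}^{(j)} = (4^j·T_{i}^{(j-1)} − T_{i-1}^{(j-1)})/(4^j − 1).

4.0749

Richardson extrapolation on the trapezoidal column (denominator 4−1=3):
T_{2}^{(1)} = (4·4.267146 − 4.823150) / 3 = 4.081811
T_{3}^{(1)} = 4.123295 + (4.123295 − 4.267146)/3 = 4.075345
T_{3}^{(2)} = (16·4.075345 − 4.081811) / 15 = 4.074914
(Column j=1 coincides with Simpson's rule on the same nodes.)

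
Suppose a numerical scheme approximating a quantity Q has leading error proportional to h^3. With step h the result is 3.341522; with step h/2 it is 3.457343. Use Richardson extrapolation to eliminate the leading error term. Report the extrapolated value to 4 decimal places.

3.4739

The leading error scales as h^3; refining by a factor of 2 reduces it by 2^3 = 8.
Extrapolated value = (8·A(h/2) − A(h)) / (8 − 1)
= (8·3.457343 − 3.341522) / 7
= 24.317222 / 7 = 3.473889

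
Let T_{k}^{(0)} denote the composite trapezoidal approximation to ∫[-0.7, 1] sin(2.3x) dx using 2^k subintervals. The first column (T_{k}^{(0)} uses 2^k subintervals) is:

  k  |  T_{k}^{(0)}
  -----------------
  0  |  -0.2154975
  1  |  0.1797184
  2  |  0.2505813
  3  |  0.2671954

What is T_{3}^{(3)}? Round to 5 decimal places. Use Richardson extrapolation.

Richardson extrapolation on the trapezoidal column (denominator 4−1=3):
T_{1}^{(1)} = 0.1797184 + (0.1797184 − (-0.2154975))/3 = 0.3114570
T_{2}^{(1)} = 0.2505813 + (0.2505813 − 0.1797184)/3 = 0.2742023
T_{3}^{(1)} = 0.2671954 + (0.2671954 − 0.2505813)/3 = 0.2727334
T_{2}^{(2)} = (16·0.2742023 − 0.3114570) / 15 = 0.2717187
T_{3}^{(2)} = 0.2727334 + (0.2727334 − 0.2742023)/15 = 0.2726355
T_{3}^{(3)} = (64·0.2726355 − 0.2717187) / 63 = 0.2726501
(Column j=1 coincides with Simpson's rule on the same nodes.)

0.27265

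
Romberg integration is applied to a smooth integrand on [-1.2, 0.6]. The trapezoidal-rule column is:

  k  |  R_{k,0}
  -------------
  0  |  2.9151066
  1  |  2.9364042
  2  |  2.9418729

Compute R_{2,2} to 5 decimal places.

R_{1,1} = (4·2.9364042 − 2.9151066) / 3 = 2.9435034
R_{2,1} = (4·2.9418729 − 2.9364042) / 3 = 2.9436958
R_{2,2} = (16·2.9436958 − 2.9435034) / 15 = 2.9437086

2.94371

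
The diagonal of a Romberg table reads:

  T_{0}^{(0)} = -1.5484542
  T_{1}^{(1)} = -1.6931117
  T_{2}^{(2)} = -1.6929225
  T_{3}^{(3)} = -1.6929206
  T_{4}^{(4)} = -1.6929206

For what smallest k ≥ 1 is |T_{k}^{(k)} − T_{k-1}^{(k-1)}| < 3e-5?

k = 3

|T_{1}^{(1)} − T_{0}^{(0)}| = 0.1446575 ≥ 3e-5
|T_{2}^{(2)} − T_{1}^{(1)}| = 0.0001892 ≥ 3e-5
|T_{3}^{(3)} − T_{2}^{(2)}| = 0.0000019 < 3e-5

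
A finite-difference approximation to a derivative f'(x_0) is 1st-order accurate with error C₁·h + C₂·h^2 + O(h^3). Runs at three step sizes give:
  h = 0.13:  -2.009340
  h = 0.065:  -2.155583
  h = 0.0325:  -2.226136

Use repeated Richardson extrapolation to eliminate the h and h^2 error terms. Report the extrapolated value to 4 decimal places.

-2.2950

First eliminate the h term (factor 2^1 = 2):
  B₁ = (2·(-2.155583) − (-2.009340))/1 = -2.301826
  B₂ = (2·(-2.226136) − (-2.155583))/1 = -2.296689
Then eliminate the h^2 term (factor 2^2 = 4):
  (4·(-2.296689) − (-2.301826))/3 = -2.294977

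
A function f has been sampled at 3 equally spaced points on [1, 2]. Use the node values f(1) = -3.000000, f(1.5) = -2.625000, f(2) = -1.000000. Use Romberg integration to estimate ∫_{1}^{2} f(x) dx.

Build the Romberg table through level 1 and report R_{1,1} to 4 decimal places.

R_{0,0} (trapezoid, 1 panel, h=1.0000): -2.000000
R_{1,0} (trapezoid, 2 panels, h=0.5000): -2.312500
R_{1,1} = -2.312500 + (-2.312500 − (-2.000000))/3 = -2.416667

-2.4167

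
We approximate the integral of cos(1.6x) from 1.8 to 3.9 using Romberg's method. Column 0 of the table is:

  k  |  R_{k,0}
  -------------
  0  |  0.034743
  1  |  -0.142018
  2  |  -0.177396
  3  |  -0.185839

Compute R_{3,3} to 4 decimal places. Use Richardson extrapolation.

Richardson extrapolation on the trapezoidal column (denominator 4−1=3):
R_{1,1} = -0.142018 + (-0.142018 − 0.034743)/3 = -0.200938
R_{2,1} = (4·(-0.177396) − (-0.142018)) / 3 = -0.189189
R_{3,1} = (4·(-0.185839) − (-0.177396)) / 3 = -0.188653
R_{2,2} = -0.189189 + (-0.189189 − (-0.200938))/15 = -0.188406
R_{3,2} = (16·(-0.188653) − (-0.189189)) / 15 = -0.188617
R_{3,3} = (64·(-0.188617) − (-0.188406)) / 63 = -0.188620
(Column j=1 coincides with Simpson's rule on the same nodes.)

-0.1886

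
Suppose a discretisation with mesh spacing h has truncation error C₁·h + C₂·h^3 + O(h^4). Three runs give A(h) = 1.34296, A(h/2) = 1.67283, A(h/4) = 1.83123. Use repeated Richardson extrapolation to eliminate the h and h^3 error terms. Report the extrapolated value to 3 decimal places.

First eliminate the h term (factor 2^1 = 2):
  B₁ = (2·1.67283 − 1.34296)/1 = 2.00270
  B₂ = (2·1.83123 − 1.67283)/1 = 1.98963
Then eliminate the h^3 term (factor 2^3 = 8):
  (8·1.98963 − 2.00270)/7 = 1.98776

1.988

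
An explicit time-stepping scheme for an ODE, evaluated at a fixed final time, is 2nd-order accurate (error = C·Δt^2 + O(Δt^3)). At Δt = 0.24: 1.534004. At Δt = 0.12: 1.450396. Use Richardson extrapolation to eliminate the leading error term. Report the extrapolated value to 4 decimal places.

The leading error scales as Δt^2; refining by a factor of 2 reduces it by 2^2 = 4.
Extrapolated value = (4·A(Δt/2) − A(Δt)) / (4 − 1)
= (4·1.450396 − 1.534004) / 3
= 4.267580 / 3 = 1.422527

1.4225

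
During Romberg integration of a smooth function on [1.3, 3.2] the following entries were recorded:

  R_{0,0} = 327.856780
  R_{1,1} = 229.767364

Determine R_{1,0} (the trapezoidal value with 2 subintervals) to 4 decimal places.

254.2897

From R_{1,1} = (4·R_{1,0} − R_{0,0})/3, solve for R_{1,0}:
4·R_{1,0} = 3·229.767364 + 327.856780 = 1017.158872
R_{1,0} = 254.289718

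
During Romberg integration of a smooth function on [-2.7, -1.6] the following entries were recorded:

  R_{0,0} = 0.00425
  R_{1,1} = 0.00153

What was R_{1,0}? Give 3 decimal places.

From R_{1,1} = (4·R_{1,0} − R_{0,0})/3, solve for R_{1,0}:
4·R_{1,0} = 3·0.00153 + 0.00425 = 0.00884
R_{1,0} = 0.00221

0.002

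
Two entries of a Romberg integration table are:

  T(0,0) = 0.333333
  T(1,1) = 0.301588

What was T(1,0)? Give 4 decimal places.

0.3095

From T(1,1) = (4·T(1,0) − T(0,0))/3, solve for T(1,0):
4·T(1,0) = 3·0.301588 + 0.333333 = 1.238097
T(1,0) = 0.309524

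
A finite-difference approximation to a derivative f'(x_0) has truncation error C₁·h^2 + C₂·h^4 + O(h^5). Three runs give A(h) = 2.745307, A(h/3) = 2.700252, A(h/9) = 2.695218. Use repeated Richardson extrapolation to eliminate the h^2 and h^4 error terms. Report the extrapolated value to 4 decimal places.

2.6946

First eliminate the h^2 term (factor 3^2 = 9):
  B₁ = (9·2.700252 − 2.745307)/8 = 2.694620
  B₂ = (9·2.695218 − 2.700252)/8 = 2.694589
Then eliminate the h^4 term (factor 3^4 = 81):
  (81·2.694589 − 2.694620)/80 = 2.694589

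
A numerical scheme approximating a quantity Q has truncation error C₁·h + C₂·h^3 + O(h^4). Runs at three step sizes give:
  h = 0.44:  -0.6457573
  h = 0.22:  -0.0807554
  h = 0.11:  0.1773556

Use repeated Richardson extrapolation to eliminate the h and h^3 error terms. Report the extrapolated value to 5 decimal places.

First eliminate the h term (factor 2^1 = 2):
  B₁ = (2·(-0.0807554) − (-0.6457573))/1 = 0.4842465
  B₂ = (2·0.1773556 − (-0.0807554))/1 = 0.4354666
Then eliminate the h^3 term (factor 2^3 = 8):
  (8·0.4354666 − 0.4842465)/7 = 0.4284980

0.42850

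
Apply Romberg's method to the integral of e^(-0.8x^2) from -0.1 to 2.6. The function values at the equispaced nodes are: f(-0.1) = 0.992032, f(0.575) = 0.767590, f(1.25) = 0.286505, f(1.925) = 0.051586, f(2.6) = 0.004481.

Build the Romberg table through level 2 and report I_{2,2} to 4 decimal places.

1.0988

I_{0,0} (trapezoid, 1 panel, h=2.7000): 1.345293
I_{1,0} (trapezoid, 2 panels, h=1.3500): 1.059428
I_{2,0} (trapezoid, 4 panels, h=0.6750): 1.082658
I_{1,1} = 1.059428 + (1.059428 − 1.345293)/3 = 0.964140
I_{2,1} = 1.082658 + (1.082658 − 1.059428)/3 = 1.090401
I_{2,2} = 1.090401 + (1.090401 − 0.964140)/15 = 1.098818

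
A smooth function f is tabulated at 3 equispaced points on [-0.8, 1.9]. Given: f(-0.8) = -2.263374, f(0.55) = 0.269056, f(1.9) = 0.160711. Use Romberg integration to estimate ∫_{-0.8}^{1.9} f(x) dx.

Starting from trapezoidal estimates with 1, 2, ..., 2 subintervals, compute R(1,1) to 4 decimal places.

R(0,0) (trapezoid, 1 panel, h=2.7000): -2.838595
R(1,0) (trapezoid, 2 panels, h=1.3500): -1.056072
R(1,1) = -1.056072 + (-1.056072 − (-2.838595))/3 = -0.461898

-0.4619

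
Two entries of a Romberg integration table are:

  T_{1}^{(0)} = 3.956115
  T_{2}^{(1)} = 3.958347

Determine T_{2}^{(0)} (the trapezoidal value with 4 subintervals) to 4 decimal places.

3.9578

From T_{2}^{(1)} = (4·T_{2}^{(0)} − T_{1}^{(0)})/3, solve for T_{2}^{(0)}:
4·T_{2}^{(0)} = 3·3.958347 + 3.956115 = 15.831156
T_{2}^{(0)} = 3.957789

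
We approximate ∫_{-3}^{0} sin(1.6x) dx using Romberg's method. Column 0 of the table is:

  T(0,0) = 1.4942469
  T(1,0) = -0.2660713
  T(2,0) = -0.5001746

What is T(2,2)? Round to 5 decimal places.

T(1,1) = -0.2660713 + (-0.2660713 − 1.4942469)/3 = -0.8528440
T(2,1) = (4·(-0.5001746) − (-0.2660713)) / 3 = -0.5782090
T(2,2) = (16·(-0.5782090) − (-0.8528440)) / 15 = -0.5599000
(Column j=1 coincides with Simpson's rule on the same nodes.)

-0.55990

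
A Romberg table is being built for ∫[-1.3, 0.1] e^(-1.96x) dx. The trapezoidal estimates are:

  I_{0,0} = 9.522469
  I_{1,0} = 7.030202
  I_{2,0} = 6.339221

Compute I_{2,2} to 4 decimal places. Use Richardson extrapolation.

Richardson extrapolation on the trapezoidal column (denominator 4−1=3):
I_{1,1} = 7.030202 + (7.030202 − 9.522469)/3 = 6.199446
I_{2,1} = 6.339221 + (6.339221 − 7.030202)/3 = 6.108894
I_{2,2} = (16·6.108894 − 6.199446) / 15 = 6.102857
(Column j=1 coincides with Simpson's rule on the same nodes.)

6.1029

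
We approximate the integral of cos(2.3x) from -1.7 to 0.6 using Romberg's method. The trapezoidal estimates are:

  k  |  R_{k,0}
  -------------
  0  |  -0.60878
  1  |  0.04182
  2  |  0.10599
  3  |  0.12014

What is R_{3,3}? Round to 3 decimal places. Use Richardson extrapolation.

Richardson extrapolation on the trapezoidal column (denominator 4−1=3):
R_{1,1} = 0.04182 + (0.04182 − (-0.60878))/3 = 0.25869
R_{2,1} = (4·0.10599 − 0.04182) / 3 = 0.12738
R_{3,1} = 0.12014 + (0.12014 − 0.10599)/3 = 0.12486
R_{2,2} = (16·0.12738 − 0.25869) / 15 = 0.11863
R_{3,2} = (16·0.12486 − 0.12738) / 15 = 0.12469
R_{3,3} = 0.12469 + (0.12469 − 0.11863)/63 = 0.12479

0.125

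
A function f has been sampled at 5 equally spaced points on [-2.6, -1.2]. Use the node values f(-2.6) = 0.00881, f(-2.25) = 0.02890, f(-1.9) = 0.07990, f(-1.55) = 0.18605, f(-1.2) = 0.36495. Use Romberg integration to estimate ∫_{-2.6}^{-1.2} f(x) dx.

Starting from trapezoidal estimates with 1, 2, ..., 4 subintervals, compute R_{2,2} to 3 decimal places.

R_{0,0} (trapezoid, 1 panel, h=1.4000): 0.26163
R_{1,0} (trapezoid, 2 panels, h=0.7000): 0.18675
R_{2,0} (trapezoid, 4 panels, h=0.3500): 0.16861
R_{1,1} = 0.18675 + (0.18675 − 0.26163)/3 = 0.16179
R_{2,1} = 0.16861 + (0.16861 − 0.18675)/3 = 0.16256
R_{2,2} = 0.16256 + (0.16256 − 0.16179)/15 = 0.16261

0.163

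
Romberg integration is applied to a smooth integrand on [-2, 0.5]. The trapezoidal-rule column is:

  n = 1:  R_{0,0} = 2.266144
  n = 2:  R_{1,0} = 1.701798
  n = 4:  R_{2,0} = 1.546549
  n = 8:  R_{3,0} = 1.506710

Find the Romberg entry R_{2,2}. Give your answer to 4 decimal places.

1.4935

R_{1,1} = 1.701798 + (1.701798 − 2.266144)/3 = 1.513683
R_{2,1} = (4·1.546549 − 1.701798) / 3 = 1.494799
R_{2,2} = 1.494799 + (1.494799 − 1.513683)/15 = 1.493540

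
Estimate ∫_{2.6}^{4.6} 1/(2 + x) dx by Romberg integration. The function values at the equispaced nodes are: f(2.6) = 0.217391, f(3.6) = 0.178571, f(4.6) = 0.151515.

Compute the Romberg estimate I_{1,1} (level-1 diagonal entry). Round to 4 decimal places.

I_{0,0} (trapezoid, 1 panel, h=2.0000): 0.368906
I_{1,0} (trapezoid, 2 panels, h=1.0000): 0.363024
I_{1,1} = 0.363024 + (0.363024 − 0.368906)/3 = 0.361063

0.3611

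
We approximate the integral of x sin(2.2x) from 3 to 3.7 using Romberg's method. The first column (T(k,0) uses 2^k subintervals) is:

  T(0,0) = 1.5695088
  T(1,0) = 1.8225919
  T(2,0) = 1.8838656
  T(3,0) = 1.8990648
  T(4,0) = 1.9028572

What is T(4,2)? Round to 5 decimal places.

Richardson extrapolation on the trapezoidal column (denominator 4−1=3):
T(3,1) = 1.8990648 + (1.8990648 − 1.8838656)/3 = 1.9041312
T(4,1) = 1.9028572 + (1.9028572 − 1.8990648)/3 = 1.9041213
T(4,2) = (16·1.9041213 − 1.9041312) / 15 = 1.9041206

1.90412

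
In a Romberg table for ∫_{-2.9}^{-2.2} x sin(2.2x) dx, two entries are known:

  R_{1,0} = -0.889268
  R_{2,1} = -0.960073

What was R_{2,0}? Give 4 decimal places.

-0.9424

From R_{2,1} = (4·R_{2,0} − R_{1,0})/3, solve for R_{2,0}:
4·R_{2,0} = 3·(-0.960073) + (-0.889268) = -3.769487
R_{2,0} = -0.942372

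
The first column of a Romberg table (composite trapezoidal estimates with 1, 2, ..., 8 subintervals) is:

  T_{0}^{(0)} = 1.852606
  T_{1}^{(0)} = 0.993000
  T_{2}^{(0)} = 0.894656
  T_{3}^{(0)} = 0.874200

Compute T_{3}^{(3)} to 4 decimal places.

0.8677

T_{1}^{(1)} = 0.993000 + (0.993000 − 1.852606)/3 = 0.706465
T_{2}^{(1)} = (4·0.894656 − 0.993000) / 3 = 0.861875
T_{3}^{(1)} = 0.874200 + (0.874200 − 0.894656)/3 = 0.867381
T_{2}^{(2)} = 0.861875 + (0.861875 − 0.706465)/15 = 0.872236
T_{3}^{(2)} = (16·0.867381 − 0.861875) / 15 = 0.867748
T_{3}^{(3)} = (64·0.867748 − 0.872236) / 63 = 0.867677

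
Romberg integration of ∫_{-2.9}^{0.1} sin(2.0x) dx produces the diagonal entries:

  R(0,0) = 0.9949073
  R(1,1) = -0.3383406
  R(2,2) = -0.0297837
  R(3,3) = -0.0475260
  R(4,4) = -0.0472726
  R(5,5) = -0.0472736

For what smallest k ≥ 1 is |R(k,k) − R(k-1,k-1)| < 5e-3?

|R(1,1) − R(0,0)| = 1.3332479 ≥ 5e-3
|R(2,2) − R(1,1)| = 0.3085569 ≥ 5e-3
|R(3,3) − R(2,2)| = 0.0177423 ≥ 5e-3
|R(4,4) − R(3,3)| = 0.0002534 < 5e-3

k = 4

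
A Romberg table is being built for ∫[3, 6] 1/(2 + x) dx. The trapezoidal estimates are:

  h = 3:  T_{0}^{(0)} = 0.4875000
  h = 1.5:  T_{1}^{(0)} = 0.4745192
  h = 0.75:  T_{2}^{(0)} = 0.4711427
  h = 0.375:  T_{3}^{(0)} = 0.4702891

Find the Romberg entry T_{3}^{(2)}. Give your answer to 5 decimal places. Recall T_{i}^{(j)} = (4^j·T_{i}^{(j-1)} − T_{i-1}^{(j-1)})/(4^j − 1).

0.47000

T_{2}^{(1)} = (4·0.4711427 − 0.4745192) / 3 = 0.4700172
T_{3}^{(1)} = (4·0.4702891 − 0.4711427) / 3 = 0.4700046
T_{3}^{(2)} = 0.4700046 + (0.4700046 − 0.4700172)/15 = 0.4700038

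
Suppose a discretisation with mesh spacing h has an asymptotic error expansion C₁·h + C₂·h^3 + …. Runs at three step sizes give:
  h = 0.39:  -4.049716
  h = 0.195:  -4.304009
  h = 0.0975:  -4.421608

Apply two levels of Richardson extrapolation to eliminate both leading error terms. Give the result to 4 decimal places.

First eliminate the h term (factor 2^1 = 2):
  B₁ = (2·(-4.304009) − (-4.049716))/1 = -4.558302
  B₂ = (2·(-4.421608) − (-4.304009))/1 = -4.539207
Then eliminate the h^3 term (factor 2^3 = 8):
  (8·(-4.539207) − (-4.558302))/7 = -4.536479

-4.5365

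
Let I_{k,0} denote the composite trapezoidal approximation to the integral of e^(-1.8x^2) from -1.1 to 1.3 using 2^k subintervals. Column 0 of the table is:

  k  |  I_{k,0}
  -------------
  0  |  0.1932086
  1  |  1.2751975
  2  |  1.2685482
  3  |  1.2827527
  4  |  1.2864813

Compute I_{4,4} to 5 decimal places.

1.28771

Richardson extrapolation on the trapezoidal column (denominator 4−1=3):
I_{1,1} = 1.2751975 + (1.2751975 − 0.1932086)/3 = 1.6358605
I_{2,1} = 1.2685482 + (1.2685482 − 1.2751975)/3 = 1.2663318
I_{3,1} = 1.2827527 + (1.2827527 − 1.2685482)/3 = 1.2874875
I_{4,1} = 1.2864813 + (1.2864813 − 1.2827527)/3 = 1.2877242
I_{2,2} = (16·1.2663318 − 1.6358605) / 15 = 1.2416966
I_{3,2} = (16·1.2874875 − 1.2663318) / 15 = 1.2888979
I_{4,2} = (16·1.2877242 − 1.2874875) / 15 = 1.2877400
I_{3,3} = (64·1.2888979 − 1.2416966) / 63 = 1.2896471
I_{4,3} = (64·1.2877400 − 1.2888979) / 63 = 1.2877216
I_{4,4} = 1.2877216 + (1.2877216 − 1.2896471)/255 = 1.2877140
(Column j=1 coincides with Simpson's rule on the same nodes.)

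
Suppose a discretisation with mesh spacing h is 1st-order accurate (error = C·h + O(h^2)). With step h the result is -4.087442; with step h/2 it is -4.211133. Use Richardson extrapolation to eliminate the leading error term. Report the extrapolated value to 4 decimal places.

-4.3348

Extrapolated value = (2·A(h/2) − A(h)) / (2 − 1)
= (2·(-4.211133) − (-4.087442)) / 1
= -4.334824 / 1 = -4.334824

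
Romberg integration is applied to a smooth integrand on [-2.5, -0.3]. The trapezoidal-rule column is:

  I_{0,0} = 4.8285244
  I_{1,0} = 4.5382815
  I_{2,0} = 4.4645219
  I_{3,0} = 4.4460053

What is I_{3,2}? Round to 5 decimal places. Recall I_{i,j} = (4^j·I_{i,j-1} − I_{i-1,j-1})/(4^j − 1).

4.43983

I_{2,1} = (4·4.4645219 − 4.5382815) / 3 = 4.4399354
I_{3,1} = 4.4460053 + (4.4460053 − 4.4645219)/3 = 4.4398331
I_{3,2} = (16·4.4398331 − 4.4399354) / 15 = 4.4398263
(Column j=1 coincides with Simpson's rule on the same nodes.)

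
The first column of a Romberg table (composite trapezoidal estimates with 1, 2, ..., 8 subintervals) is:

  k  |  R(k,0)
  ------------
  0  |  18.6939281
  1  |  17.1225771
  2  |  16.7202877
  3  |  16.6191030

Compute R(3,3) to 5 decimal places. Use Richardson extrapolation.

Richardson extrapolation on the trapezoidal column (denominator 4−1=3):
R(1,1) = 17.1225771 + (17.1225771 − 18.6939281)/3 = 16.5987934
R(2,1) = 16.7202877 + (16.7202877 − 17.1225771)/3 = 16.5861912
R(3,1) = (4·16.6191030 − 16.7202877) / 3 = 16.5853748
R(2,2) = (16·16.5861912 − 16.5987934) / 15 = 16.5853511
R(3,2) = 16.5853748 + (16.5853748 − 16.5861912)/15 = 16.5853204
R(3,3) = 16.5853204 + (16.5853204 − 16.5853511)/63 = 16.5853199

16.58532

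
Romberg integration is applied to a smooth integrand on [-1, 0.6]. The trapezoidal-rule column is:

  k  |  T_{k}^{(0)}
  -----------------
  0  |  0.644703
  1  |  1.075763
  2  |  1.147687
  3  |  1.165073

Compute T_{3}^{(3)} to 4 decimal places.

Richardson extrapolation on the trapezoidal column (denominator 4−1=3):
T_{1}^{(1)} = (4·1.075763 − 0.644703) / 3 = 1.219450
T_{2}^{(1)} = (4·1.147687 − 1.075763) / 3 = 1.171662
T_{3}^{(1)} = (4·1.165073 − 1.147687) / 3 = 1.170868
T_{2}^{(2)} = 1.171662 + (1.171662 − 1.219450)/15 = 1.168476
T_{3}^{(2)} = (16·1.170868 − 1.171662) / 15 = 1.170815
T_{3}^{(3)} = 1.170815 + (1.170815 − 1.168476)/63 = 1.170852

1.1709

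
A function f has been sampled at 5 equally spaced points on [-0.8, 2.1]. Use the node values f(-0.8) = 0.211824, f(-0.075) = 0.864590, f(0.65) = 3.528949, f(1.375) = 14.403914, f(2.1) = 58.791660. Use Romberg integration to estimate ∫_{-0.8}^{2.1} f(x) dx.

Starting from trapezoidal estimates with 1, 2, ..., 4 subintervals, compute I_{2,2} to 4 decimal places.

30.4166

I_{0,0} (trapezoid, 1 panel, h=2.9000): 85.555052
I_{1,0} (trapezoid, 2 panels, h=1.4500): 47.894502
I_{2,0} (trapezoid, 4 panels, h=0.7250): 35.016916
I_{1,1} = 47.894502 + (47.894502 − 85.555052)/3 = 35.340985
I_{2,1} = 35.016916 + (35.016916 − 47.894502)/3 = 30.724387
I_{2,2} = 30.724387 + (30.724387 − 35.340985)/15 = 30.416614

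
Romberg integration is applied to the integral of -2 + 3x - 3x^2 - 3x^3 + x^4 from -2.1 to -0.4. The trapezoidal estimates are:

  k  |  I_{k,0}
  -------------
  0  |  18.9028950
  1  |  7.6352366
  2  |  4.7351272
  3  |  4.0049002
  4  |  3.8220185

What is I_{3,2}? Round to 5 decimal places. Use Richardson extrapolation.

3.76103

Richardson extrapolation on the trapezoidal column (denominator 4−1=3):
I_{2,1} = (4·4.7351272 − 7.6352366) / 3 = 3.7684241
I_{3,1} = (4·4.0049002 − 4.7351272) / 3 = 3.7614912
I_{3,2} = 3.7614912 + (3.7614912 − 3.7684241)/15 = 3.7610290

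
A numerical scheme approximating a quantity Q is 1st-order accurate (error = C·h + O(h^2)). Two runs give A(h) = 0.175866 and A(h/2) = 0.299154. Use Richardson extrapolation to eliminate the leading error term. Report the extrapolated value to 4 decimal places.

0.4224

The leading error scales as h; refining by a factor of 2 reduces it by 2^1 = 2.
Extrapolated value = (2·A(h/2) − A(h)) / (2 − 1)
= (2·0.299154 − 0.175866) / 1
= 0.422442 / 1 = 0.422442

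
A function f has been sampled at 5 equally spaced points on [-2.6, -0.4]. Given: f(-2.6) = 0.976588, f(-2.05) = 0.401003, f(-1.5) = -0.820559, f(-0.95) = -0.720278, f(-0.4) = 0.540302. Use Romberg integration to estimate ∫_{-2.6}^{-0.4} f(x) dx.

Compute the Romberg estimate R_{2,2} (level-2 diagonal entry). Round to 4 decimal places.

-0.2309

R_{0,0} (trapezoid, 1 panel, h=2.2000): 1.668579
R_{1,0} (trapezoid, 2 panels, h=1.1000): -0.068325
R_{2,0} (trapezoid, 4 panels, h=0.5500): -0.209764
R_{1,1} = -0.068325 + (-0.068325 − 1.668579)/3 = -0.647293
R_{2,1} = -0.209764 + (-0.209764 − (-0.068325))/3 = -0.256910
R_{2,2} = -0.256910 + (-0.256910 − (-0.647293))/15 = -0.230884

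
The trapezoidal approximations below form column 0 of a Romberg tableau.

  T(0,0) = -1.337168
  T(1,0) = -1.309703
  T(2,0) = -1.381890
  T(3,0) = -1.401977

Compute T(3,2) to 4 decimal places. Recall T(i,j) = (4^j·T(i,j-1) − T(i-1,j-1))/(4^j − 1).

-1.4089

T(2,1) = -1.381890 + (-1.381890 − (-1.309703))/3 = -1.405952
T(3,1) = -1.401977 + (-1.401977 − (-1.381890))/3 = -1.408673
T(3,2) = (16·(-1.408673) − (-1.405952)) / 15 = -1.408854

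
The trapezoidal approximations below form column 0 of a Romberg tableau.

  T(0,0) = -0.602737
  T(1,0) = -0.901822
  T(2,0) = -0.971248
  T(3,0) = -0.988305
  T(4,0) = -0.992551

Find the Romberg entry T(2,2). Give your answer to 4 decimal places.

-0.9939

T(1,1) = (4·(-0.901822) − (-0.602737)) / 3 = -1.001517
T(2,1) = -0.971248 + (-0.971248 − (-0.901822))/3 = -0.994390
T(2,2) = (16·(-0.994390) − (-1.001517)) / 15 = -0.993915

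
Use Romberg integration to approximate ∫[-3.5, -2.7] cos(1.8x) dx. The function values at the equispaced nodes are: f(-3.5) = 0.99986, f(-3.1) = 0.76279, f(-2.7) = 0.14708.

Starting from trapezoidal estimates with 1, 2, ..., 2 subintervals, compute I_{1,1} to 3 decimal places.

I_{0,0} (trapezoid, 1 panel, h=0.8000): 0.45878
I_{1,0} (trapezoid, 2 panels, h=0.4000): 0.53450
I_{1,1} = 0.53450 + (0.53450 − 0.45878)/3 = 0.55974

0.560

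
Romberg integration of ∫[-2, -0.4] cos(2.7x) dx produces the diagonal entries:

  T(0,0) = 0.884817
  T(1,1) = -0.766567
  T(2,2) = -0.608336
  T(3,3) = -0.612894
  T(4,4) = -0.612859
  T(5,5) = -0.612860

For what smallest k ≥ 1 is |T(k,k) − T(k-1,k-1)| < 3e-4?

k = 4

|T(1,1) − T(0,0)| = 1.651384 ≥ 3e-4
|T(2,2) − T(1,1)| = 0.158231 ≥ 3e-4
|T(3,3) − T(2,2)| = 0.004558 ≥ 3e-4
|T(4,4) − T(3,3)| = 0.000035 < 3e-4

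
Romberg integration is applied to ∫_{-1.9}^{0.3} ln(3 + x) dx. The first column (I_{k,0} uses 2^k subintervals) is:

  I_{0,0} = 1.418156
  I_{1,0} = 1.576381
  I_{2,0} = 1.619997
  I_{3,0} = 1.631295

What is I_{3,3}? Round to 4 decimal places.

I_{1,1} = (4·1.576381 − 1.418156) / 3 = 1.629123
I_{2,1} = (4·1.619997 − 1.576381) / 3 = 1.634536
I_{3,1} = 1.631295 + (1.631295 − 1.619997)/3 = 1.635061
I_{2,2} = (16·1.634536 − 1.629123) / 15 = 1.634897
I_{3,2} = (16·1.635061 − 1.634536) / 15 = 1.635096
I_{3,3} = 1.635096 + (1.635096 − 1.634897)/63 = 1.635099

1.6351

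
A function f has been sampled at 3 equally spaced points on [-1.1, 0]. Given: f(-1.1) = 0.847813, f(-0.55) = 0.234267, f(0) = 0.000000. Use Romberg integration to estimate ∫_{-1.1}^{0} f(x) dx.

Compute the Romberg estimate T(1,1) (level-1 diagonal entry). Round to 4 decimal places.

T(0,0) (trapezoid, 1 panel, h=1.1000): 0.466297
T(1,0) (trapezoid, 2 panels, h=0.5500): 0.361995
T(1,1) = 0.361995 + (0.361995 − 0.466297)/3 = 0.327228

0.3272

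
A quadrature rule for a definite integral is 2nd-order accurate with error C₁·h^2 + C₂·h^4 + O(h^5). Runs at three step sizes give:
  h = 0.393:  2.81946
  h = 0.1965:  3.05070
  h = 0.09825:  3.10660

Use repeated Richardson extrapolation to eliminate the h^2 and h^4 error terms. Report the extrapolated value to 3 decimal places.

3.125

First eliminate the h^2 term (factor 2^2 = 4):
  B₁ = (4·3.05070 − 2.81946)/3 = 3.12778
  B₂ = (4·3.10660 − 3.05070)/3 = 3.12523
Then eliminate the h^4 term (factor 2^4 = 16):
  (16·3.12523 − 3.12778)/15 = 3.12506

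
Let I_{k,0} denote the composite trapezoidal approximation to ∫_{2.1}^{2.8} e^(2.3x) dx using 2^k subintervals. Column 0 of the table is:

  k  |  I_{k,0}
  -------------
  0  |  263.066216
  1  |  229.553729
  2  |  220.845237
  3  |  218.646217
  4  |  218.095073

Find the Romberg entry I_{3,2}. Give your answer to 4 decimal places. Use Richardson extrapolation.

I_{2,1} = (4·220.845237 − 229.553729) / 3 = 217.942406
I_{3,1} = 218.646217 + (218.646217 − 220.845237)/3 = 217.913210
I_{3,2} = (16·217.913210 − 217.942406) / 15 = 217.911264

217.9113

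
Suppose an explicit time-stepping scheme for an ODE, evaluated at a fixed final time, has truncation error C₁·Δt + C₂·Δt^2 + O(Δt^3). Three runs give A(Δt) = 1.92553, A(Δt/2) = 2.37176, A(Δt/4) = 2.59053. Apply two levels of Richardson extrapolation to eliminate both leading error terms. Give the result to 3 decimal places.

First eliminate the Δt term (factor 2^1 = 2):
  B₁ = (2·2.37176 − 1.92553)/1 = 2.81799
  B₂ = (2·2.59053 − 2.37176)/1 = 2.80930
Then eliminate the Δt^2 term (factor 2^2 = 4):
  (4·2.80930 − 2.81799)/3 = 2.80640

2.806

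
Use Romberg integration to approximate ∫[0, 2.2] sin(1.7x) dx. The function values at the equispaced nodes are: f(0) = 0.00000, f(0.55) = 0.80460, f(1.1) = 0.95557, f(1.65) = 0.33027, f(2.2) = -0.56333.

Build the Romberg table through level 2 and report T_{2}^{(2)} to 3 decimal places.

1.072

T_{0}^{(0)} (trapezoid, 1 panel, h=2.2000): -0.61966
T_{1}^{(0)} (trapezoid, 2 panels, h=1.1000): 0.74130
T_{2}^{(0)} (trapezoid, 4 panels, h=0.5500): 0.99483
T_{1}^{(1)} = 0.74130 + (0.74130 − (-0.61966))/3 = 1.19495
T_{2}^{(1)} = 0.99483 + (0.99483 − 0.74130)/3 = 1.07934
T_{2}^{(2)} = 1.07934 + (1.07934 − 1.19495)/15 = 1.07163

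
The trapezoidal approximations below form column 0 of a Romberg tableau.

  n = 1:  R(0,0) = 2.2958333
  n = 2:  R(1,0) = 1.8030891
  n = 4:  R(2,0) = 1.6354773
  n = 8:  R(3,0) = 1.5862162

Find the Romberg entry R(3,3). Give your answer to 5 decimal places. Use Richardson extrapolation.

1.56904

Richardson extrapolation on the trapezoidal column (denominator 4−1=3):
R(1,1) = (4·1.8030891 − 2.2958333) / 3 = 1.6388410
R(2,1) = 1.6354773 + (1.6354773 − 1.8030891)/3 = 1.5796067
R(3,1) = (4·1.5862162 − 1.6354773) / 3 = 1.5697958
R(2,2) = (16·1.5796067 − 1.6388410) / 15 = 1.5756577
R(3,2) = 1.5697958 + (1.5697958 − 1.5796067)/15 = 1.5691417
R(3,3) = 1.5691417 + (1.5691417 − 1.5756577)/63 = 1.5690383
(Column j=1 coincides with Simpson's rule on the same nodes.)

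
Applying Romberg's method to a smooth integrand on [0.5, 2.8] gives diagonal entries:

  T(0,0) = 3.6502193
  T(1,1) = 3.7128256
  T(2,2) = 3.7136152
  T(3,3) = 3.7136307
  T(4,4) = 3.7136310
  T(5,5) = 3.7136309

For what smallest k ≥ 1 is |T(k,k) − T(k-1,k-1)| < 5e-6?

k = 4

|T(1,1) − T(0,0)| = 0.0626063 ≥ 5e-6
|T(2,2) − T(1,1)| = 0.0007896 ≥ 5e-6
|T(3,3) − T(2,2)| = 0.0000155 ≥ 5e-6
|T(4,4) − T(3,3)| = 0.0000003 < 5e-6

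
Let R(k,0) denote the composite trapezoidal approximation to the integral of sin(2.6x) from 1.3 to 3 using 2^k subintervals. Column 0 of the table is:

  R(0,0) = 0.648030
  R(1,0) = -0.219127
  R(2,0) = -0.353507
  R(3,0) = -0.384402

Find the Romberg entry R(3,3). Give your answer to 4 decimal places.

-0.3945

Richardson extrapolation on the trapezoidal column (denominator 4−1=3):
R(1,1) = (4·(-0.219127) − 0.648030) / 3 = -0.508179
R(2,1) = (4·(-0.353507) − (-0.219127)) / 3 = -0.398300
R(3,1) = -0.384402 + (-0.384402 − (-0.353507))/3 = -0.394700
R(2,2) = -0.398300 + (-0.398300 − (-0.508179))/15 = -0.390975
R(3,2) = -0.394700 + (-0.394700 − (-0.398300))/15 = -0.394460
R(3,3) = -0.394460 + (-0.394460 − (-0.390975))/63 = -0.394515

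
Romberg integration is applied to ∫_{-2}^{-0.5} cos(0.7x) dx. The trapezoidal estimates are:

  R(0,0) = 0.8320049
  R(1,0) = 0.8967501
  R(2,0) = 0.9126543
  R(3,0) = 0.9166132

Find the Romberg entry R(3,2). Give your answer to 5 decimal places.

R(2,1) = 0.9126543 + (0.9126543 − 0.8967501)/3 = 0.9179557
R(3,1) = (4·0.9166132 − 0.9126543) / 3 = 0.9179328
R(3,2) = 0.9179328 + (0.9179328 − 0.9179557)/15 = 0.9179313
(Column j=1 coincides with Simpson's rule on the same nodes.)

0.91793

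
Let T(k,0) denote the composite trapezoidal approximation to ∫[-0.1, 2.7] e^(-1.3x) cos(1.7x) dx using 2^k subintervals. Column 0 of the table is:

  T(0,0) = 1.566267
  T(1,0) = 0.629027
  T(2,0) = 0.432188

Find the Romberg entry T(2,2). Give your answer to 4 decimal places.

Richardson extrapolation on the trapezoidal column (denominator 4−1=3):
T(1,1) = (4·0.629027 − 1.566267) / 3 = 0.316614
T(2,1) = (4·0.432188 − 0.629027) / 3 = 0.366575
T(2,2) = 0.366575 + (0.366575 − 0.316614)/15 = 0.369906

0.3699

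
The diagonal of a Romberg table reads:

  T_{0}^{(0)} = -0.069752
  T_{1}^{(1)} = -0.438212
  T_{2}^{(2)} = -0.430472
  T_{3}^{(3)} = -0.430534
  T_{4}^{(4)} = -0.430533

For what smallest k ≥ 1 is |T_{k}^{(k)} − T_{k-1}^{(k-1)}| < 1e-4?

k = 3

|T_{1}^{(1)} − T_{0}^{(0)}| = 0.368460 ≥ 1e-4
|T_{2}^{(2)} − T_{1}^{(1)}| = 0.007740 ≥ 1e-4
|T_{3}^{(3)} − T_{2}^{(2)}| = 0.000062 < 1e-4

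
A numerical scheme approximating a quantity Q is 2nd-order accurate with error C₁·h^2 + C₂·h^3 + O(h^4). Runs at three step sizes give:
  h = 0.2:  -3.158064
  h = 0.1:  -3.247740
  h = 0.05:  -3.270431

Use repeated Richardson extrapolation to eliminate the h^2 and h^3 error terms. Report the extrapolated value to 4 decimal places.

-3.2780

First eliminate the h^2 term (factor 2^2 = 4):
  B₁ = (4·(-3.247740) − (-3.158064))/3 = -3.277632
  B₂ = (4·(-3.270431) − (-3.247740))/3 = -3.277995
Then eliminate the h^3 term (factor 2^3 = 8):
  (8·(-3.277995) − (-3.277632))/7 = -3.278047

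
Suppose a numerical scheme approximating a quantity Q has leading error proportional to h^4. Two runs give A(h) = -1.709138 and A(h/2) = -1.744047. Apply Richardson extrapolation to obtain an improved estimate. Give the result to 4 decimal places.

The leading error scales as h^4; refining by a factor of 2 reduces it by 2^4 = 16.
Extrapolated value = (16·A(h/2) − A(h)) / (16 − 1)
= (16·(-1.744047) − (-1.709138)) / 15
= -26.195614 / 15 = -1.746374

-1.7464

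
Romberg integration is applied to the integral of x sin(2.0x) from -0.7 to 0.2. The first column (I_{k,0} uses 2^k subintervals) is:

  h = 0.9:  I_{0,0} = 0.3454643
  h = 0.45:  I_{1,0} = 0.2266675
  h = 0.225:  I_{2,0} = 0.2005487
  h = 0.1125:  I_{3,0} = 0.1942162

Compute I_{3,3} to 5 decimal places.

0.19212

Richardson extrapolation on the trapezoidal column (denominator 4−1=3):
I_{1,1} = 0.2266675 + (0.2266675 − 0.3454643)/3 = 0.1870686
I_{2,1} = (4·0.2005487 − 0.2266675) / 3 = 0.1918424
I_{3,1} = 0.1942162 + (0.1942162 − 0.2005487)/3 = 0.1921054
I_{2,2} = 0.1918424 + (0.1918424 − 0.1870686)/15 = 0.1921607
I_{3,2} = 0.1921054 + (0.1921054 − 0.1918424)/15 = 0.1921229
I_{3,3} = 0.1921229 + (0.1921229 − 0.1921607)/63 = 0.1921223
(Column j=1 coincides with Simpson's rule on the same nodes.)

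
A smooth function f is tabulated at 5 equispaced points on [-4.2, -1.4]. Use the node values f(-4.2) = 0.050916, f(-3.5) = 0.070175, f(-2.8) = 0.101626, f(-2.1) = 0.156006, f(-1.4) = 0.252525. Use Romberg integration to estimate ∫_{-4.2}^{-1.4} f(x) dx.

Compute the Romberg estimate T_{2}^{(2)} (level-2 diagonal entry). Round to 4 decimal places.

0.3292

T_{0}^{(0)} (trapezoid, 1 panel, h=2.8000): 0.424817
T_{1}^{(0)} (trapezoid, 2 panels, h=1.4000): 0.354685
T_{2}^{(0)} (trapezoid, 4 panels, h=0.7000): 0.335669
T_{1}^{(1)} = 0.354685 + (0.354685 − 0.424817)/3 = 0.331308
T_{2}^{(1)} = 0.335669 + (0.335669 − 0.354685)/3 = 0.329330
T_{2}^{(2)} = 0.329330 + (0.329330 − 0.331308)/15 = 0.329198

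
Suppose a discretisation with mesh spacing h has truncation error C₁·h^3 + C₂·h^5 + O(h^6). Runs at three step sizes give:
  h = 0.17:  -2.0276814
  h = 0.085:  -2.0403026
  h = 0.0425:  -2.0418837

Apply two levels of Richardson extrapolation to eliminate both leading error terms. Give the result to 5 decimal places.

-2.04211

First eliminate the h^3 term (factor 2^3 = 8):
  B₁ = (8·(-2.0403026) − (-2.0276814))/7 = -2.0421056
  B₂ = (8·(-2.0418837) − (-2.0403026))/7 = -2.0421096
Then eliminate the h^5 term (factor 2^5 = 32):
  (32·(-2.0421096) − (-2.0421056))/31 = -2.0421097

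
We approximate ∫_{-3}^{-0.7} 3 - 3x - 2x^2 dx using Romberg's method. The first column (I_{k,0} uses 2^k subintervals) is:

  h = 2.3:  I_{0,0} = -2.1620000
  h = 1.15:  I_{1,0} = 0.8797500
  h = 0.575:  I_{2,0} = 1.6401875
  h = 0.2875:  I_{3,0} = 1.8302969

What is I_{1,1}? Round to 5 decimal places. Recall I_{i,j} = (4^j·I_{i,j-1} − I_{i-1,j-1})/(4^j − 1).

1.89367

Richardson extrapolation on the trapezoidal column (denominator 4−1=3):
I_{1,1} = (4·0.8797500 − (-2.1620000)) / 3 = 1.8936667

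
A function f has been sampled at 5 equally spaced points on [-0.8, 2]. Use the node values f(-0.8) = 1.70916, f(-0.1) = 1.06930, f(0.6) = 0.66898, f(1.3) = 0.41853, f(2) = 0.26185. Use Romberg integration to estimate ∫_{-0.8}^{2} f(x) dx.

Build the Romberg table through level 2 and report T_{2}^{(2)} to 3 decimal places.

2.160

T_{0}^{(0)} (trapezoid, 1 panel, h=2.8000): 2.75941
T_{1}^{(0)} (trapezoid, 2 panels, h=1.4000): 2.31628
T_{2}^{(0)} (trapezoid, 4 panels, h=0.7000): 2.19962
T_{1}^{(1)} = 2.31628 + (2.31628 − 2.75941)/3 = 2.16857
T_{2}^{(1)} = 2.19962 + (2.19962 − 2.31628)/3 = 2.16073
T_{2}^{(2)} = 2.16073 + (2.16073 − 2.16857)/15 = 2.16021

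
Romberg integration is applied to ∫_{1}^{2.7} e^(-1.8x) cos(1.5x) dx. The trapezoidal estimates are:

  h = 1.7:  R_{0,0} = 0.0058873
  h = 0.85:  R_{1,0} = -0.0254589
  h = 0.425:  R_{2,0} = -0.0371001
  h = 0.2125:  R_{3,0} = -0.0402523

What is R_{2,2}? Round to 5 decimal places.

-0.04132

R_{1,1} = -0.0254589 + (-0.0254589 − 0.0058873)/3 = -0.0359076
R_{2,1} = (4·(-0.0371001) − (-0.0254589)) / 3 = -0.0409805
R_{2,2} = -0.0409805 + (-0.0409805 − (-0.0359076))/15 = -0.0413187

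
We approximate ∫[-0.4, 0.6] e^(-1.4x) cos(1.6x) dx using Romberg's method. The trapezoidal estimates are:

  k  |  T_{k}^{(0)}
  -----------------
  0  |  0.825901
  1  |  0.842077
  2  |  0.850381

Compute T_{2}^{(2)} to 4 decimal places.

0.8535

Richardson extrapolation on the trapezoidal column (denominator 4−1=3):
T_{1}^{(1)} = 0.842077 + (0.842077 − 0.825901)/3 = 0.847469
T_{2}^{(1)} = (4·0.850381 − 0.842077) / 3 = 0.853149
T_{2}^{(2)} = 0.853149 + (0.853149 − 0.847469)/15 = 0.853528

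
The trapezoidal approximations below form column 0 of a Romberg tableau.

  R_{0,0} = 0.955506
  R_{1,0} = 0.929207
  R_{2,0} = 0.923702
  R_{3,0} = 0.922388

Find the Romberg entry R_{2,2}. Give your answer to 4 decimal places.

0.9220

R_{1,1} = 0.929207 + (0.929207 − 0.955506)/3 = 0.920441
R_{2,1} = 0.923702 + (0.923702 − 0.929207)/3 = 0.921867
R_{2,2} = 0.921867 + (0.921867 − 0.920441)/15 = 0.921962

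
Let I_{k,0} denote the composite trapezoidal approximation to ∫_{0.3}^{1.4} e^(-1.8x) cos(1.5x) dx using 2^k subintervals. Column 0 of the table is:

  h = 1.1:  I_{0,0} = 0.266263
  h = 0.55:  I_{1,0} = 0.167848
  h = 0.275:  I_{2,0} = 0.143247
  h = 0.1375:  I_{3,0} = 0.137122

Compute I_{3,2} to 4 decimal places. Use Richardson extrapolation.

0.1351

I_{2,1} = (4·0.143247 − 0.167848) / 3 = 0.135047
I_{3,1} = 0.137122 + (0.137122 − 0.143247)/3 = 0.135080
I_{3,2} = (16·0.135080 − 0.135047) / 15 = 0.135082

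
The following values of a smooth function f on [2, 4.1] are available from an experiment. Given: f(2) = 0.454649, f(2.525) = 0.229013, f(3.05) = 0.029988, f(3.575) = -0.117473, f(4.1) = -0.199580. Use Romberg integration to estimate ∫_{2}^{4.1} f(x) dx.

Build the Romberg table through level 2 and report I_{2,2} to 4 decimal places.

0.1333

I_{0,0} (trapezoid, 1 panel, h=2.1000): 0.267822
I_{1,0} (trapezoid, 2 panels, h=1.0500): 0.165399
I_{2,0} (trapezoid, 4 panels, h=0.5250): 0.141258
I_{1,1} = 0.165399 + (0.165399 − 0.267822)/3 = 0.131258
I_{2,1} = 0.141258 + (0.141258 − 0.165399)/3 = 0.133211
I_{2,2} = 0.133211 + (0.133211 − 0.131258)/15 = 0.133341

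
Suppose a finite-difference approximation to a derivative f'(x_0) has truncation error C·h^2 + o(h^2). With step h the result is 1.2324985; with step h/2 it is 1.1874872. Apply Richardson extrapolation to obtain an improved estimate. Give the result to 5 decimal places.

Extrapolated value = (4·A(h/2) − A(h)) / (4 − 1)
= (4·1.1874872 − 1.2324985) / 3
= 3.5174503 / 3 = 1.1724834

1.17248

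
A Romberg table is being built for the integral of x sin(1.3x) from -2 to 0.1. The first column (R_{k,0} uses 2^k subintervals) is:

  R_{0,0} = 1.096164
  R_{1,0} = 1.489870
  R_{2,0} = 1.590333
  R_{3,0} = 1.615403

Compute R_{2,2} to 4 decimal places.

1.6240

R_{1,1} = (4·1.489870 − 1.096164) / 3 = 1.621105
R_{2,1} = 1.590333 + (1.590333 − 1.489870)/3 = 1.623821
R_{2,2} = (16·1.623821 − 1.621105) / 15 = 1.624002
(Column j=1 coincides with Simpson's rule on the same nodes.)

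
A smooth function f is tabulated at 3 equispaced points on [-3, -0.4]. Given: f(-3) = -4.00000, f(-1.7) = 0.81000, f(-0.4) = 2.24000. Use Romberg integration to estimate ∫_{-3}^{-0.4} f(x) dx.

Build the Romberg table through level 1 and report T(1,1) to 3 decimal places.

T(0,0) (trapezoid, 1 panel, h=2.6000): -2.28800
T(1,0) (trapezoid, 2 panels, h=1.3000): -0.09100
T(1,1) = -0.09100 + (-0.09100 − (-2.28800))/3 = 0.64133

0.641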